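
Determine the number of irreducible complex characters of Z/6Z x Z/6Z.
36

Working: The number of irreducible complex representations of a finite group equals its number of conjugacy classes. Z/6Z x Z/6Z is abelian of order 36, so every element is its own conjugacy class: 36 classes, so Z/6Z x Z/6Z (order 36) has exactly 36 irreducible complex representations.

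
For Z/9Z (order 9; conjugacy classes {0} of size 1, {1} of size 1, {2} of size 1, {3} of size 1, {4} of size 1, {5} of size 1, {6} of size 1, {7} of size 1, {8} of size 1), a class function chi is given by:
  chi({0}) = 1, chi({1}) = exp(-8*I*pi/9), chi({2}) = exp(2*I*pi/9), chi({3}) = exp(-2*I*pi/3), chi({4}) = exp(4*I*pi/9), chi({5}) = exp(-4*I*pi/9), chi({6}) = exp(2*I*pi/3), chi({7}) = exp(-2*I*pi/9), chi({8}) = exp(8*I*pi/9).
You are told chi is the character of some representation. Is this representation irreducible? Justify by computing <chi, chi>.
Irreducible: <chi, chi> = 1.

Justification: <chi, chi> = (1/|G|) sum_C |C| * |chi(C)|^2 = (1/9)[1*|1|^2 + 1*|exp(-8*I*pi/9)|^2 + 1*|exp(2*I*pi/9)|^2 + 1*|exp(-2*I*pi/3)|^2 + 1*|exp(4*I*pi/9)|^2 + 1*|exp(-4*I*pi/9)|^2 + 1*|exp(2*I*pi/3)|^2 + 1*|exp(-2*I*pi/9)|^2 + 1*|exp(8*I*pi/9)|^2]
  = (1/9)[(1) + (1) + (1) + (1) + (1) + (1) + (1) + (1) + (1)] = 9/9 = 1.
(Exp terms are combined using exp(i*s)*conj(exp(i*t)) = exp(i*(s-t)), and sums of them are collapsed using the identity that for every m > 1 the m distinct m-th roots of unity sum to 0, e.g. 1 + exp(2*I*pi/3) + exp(-2*I*pi/3) = 0.)
A character is irreducible iff <chi, chi> = 1, so this representation is irreducible.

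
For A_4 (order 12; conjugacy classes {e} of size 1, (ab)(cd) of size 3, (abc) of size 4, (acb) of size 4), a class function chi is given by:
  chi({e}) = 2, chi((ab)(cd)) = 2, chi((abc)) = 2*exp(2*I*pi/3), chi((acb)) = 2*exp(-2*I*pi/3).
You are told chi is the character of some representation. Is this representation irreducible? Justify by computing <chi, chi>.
Not irreducible (reducible): <chi, chi> = 4 > 1.

Argument: <chi, chi> = (1/|G|) sum_C |C| * |chi(C)|^2 = (1/12)[1*|2|^2 + 3*|2|^2 + 4*|2*exp(2*I*pi/3)|^2 + 4*|2*exp(-2*I*pi/3)|^2]
  = (1/12)[(4) + (12) + (16) + (16)] = 48/12 = 4.
(Exp terms are combined using exp(i*s)*conj(exp(i*t)) = exp(i*(s-t)), and sums of them are collapsed using the identity that for every m > 1 the m distinct m-th roots of unity sum to 0, e.g. 1 + exp(2*I*pi/3) + exp(-2*I*pi/3) = 0.)
A character is irreducible iff <chi, chi> = 1, so this representation is reducible.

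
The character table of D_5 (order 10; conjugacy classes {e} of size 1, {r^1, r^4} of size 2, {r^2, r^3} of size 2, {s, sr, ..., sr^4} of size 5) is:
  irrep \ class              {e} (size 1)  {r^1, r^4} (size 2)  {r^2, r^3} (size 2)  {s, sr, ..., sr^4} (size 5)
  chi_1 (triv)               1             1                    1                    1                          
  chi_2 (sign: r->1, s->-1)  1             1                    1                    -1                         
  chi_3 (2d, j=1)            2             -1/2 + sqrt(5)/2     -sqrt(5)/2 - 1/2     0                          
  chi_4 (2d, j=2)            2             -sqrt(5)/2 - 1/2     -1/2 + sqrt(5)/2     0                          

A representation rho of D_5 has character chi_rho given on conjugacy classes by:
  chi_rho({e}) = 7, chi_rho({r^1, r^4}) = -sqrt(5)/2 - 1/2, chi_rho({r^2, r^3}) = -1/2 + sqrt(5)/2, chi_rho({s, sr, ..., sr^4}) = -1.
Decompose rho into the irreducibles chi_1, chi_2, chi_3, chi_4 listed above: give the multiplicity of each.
Multiplicities: chi_1: 0, chi_2: 1, chi_3: 1, chi_4: 2.

Derivation: Use <chi_rho, chi> = (1/|G|) sum_C |C| * chi_rho(C) * conj(chi(C)) with |G| = 10 for each irreducible chi in the table:
  <chi_rho, chi_1> = (1/10)[1*(7)*conj(1) + 2*(-sqrt(5)/2 - 1/2)*conj(1) + 2*(-1/2 + sqrt(5)/2)*conj(1) + 5*(-1)*conj(1)]
      = (1/10)[(7) + (-sqrt(5) - 1) + (-1 + sqrt(5)) + (-5)] = 0/10 = 0
  <chi_rho, chi_2> = (1/10)[1*(7)*conj(1) + 2*(-sqrt(5)/2 - 1/2)*conj(1) + 2*(-1/2 + sqrt(5)/2)*conj(1) + 5*(-1)*conj(-1)]
      = (1/10)[(7) + (-sqrt(5) - 1) + (-1 + sqrt(5)) + (5)] = 10/10 = 1
  <chi_rho, chi_3> = (1/10)[1*(7)*conj(2) + 2*(-sqrt(5)/2 - 1/2)*conj(-1/2 + sqrt(5)/2) + 2*(-1/2 + sqrt(5)/2)*conj(-sqrt(5)/2 - 1/2) + 5*(-1)*conj(0)]
      = (1/10)[(14) + (-2) + (-2) + (0)] = 10/10 = 1
  <chi_rho, chi_4> = (1/10)[1*(7)*conj(2) + 2*(-sqrt(5)/2 - 1/2)*conj(-sqrt(5)/2 - 1/2) + 2*(-1/2 + sqrt(5)/2)*conj(-1/2 + sqrt(5)/2) + 5*(-1)*conj(0)]
      = (1/10)[(14) + (sqrt(5) + 3) + (3 - sqrt(5)) + (0)] = 20/10 = 2
Dimension check: dim(rho) = sum (mult * dim) = 0*1 + 1*1 + 1*2 + 2*2 = 7 = chi_rho(e) = 7.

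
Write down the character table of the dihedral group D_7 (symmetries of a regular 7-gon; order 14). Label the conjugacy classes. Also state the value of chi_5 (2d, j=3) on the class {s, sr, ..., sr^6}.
Conjugacy classes: {e} of size 1, {r^1, r^6} of size 2, {r^2, r^5} of size 2, {r^3, r^4} of size 2, {s, sr, ..., sr^6} of size 7.
Character table:
  irrep \ class              {e} (size 1)  {r^1, r^6} (size 2)  {r^2, r^5} (size 2)  {r^3, r^4} (size 2)  {s, sr, ..., sr^6} (size 7)
  chi_1 (triv)               1             1                    1                    1                    1                          
  chi_2 (sign: r->1, s->-1)  1             1                    1                    1                    -1                         
  chi_3 (2d, j=1)            2             2*cos(2*pi/7)        -2*cos(3*pi/7)       -2*cos(pi/7)         0                          
  chi_4 (2d, j=2)            2             -2*cos(3*pi/7)       -2*cos(pi/7)         2*cos(2*pi/7)        0                          
  chi_5 (2d, j=3)            2             -2*cos(pi/7)         2*cos(2*pi/7)        -2*cos(3*pi/7)       0                          

Spot check: chi_5 (2d, j=3) on {s, sr, ..., sr^6} = 0.

Why: D_7 has order 2*7 = 14 with 5 conjugacy classes, hence 5 irreducibles. Sum of squared dims 1 + 1 + 4 + 4 + 4 = 14 = |G|. Linear characters come from the abelianisation; the 2-dimensional irreps have character r^k -> 2*cos(2*pi*j*k/7), reflections -> 0.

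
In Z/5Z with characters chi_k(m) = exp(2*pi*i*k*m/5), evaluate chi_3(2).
chi_3(2) = zeta_5^6 = exp(2*I*pi/5)

Argument: chi_3(2) = zeta_5^(3*2) = zeta_5^6. Since zeta_5^5 = 1, this equals zeta_5^1 = exp(2*pi*i*1/5) = exp(2*I*pi/5).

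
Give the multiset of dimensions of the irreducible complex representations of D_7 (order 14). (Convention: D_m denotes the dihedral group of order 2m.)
Dimensions: 1, 1, 2, 2, 2

Explanation: There are 5 irreducibles (= number of conjugacy classes). Their dimensions d_i satisfy sum d_i^2 = |G| = 14: 1 + 1 + 4 + 4 + 4 = 14.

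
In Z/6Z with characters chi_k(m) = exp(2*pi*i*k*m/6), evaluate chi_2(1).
chi_2(1) = zeta_6^2 = exp(2*I*pi/3)

Justification: chi_2(1) = zeta_6^(2*1) = zeta_6^2. Since zeta_6^6 = 1, this equals zeta_6^2 = exp(2*pi*i*2/6) = exp(2*I*pi/3).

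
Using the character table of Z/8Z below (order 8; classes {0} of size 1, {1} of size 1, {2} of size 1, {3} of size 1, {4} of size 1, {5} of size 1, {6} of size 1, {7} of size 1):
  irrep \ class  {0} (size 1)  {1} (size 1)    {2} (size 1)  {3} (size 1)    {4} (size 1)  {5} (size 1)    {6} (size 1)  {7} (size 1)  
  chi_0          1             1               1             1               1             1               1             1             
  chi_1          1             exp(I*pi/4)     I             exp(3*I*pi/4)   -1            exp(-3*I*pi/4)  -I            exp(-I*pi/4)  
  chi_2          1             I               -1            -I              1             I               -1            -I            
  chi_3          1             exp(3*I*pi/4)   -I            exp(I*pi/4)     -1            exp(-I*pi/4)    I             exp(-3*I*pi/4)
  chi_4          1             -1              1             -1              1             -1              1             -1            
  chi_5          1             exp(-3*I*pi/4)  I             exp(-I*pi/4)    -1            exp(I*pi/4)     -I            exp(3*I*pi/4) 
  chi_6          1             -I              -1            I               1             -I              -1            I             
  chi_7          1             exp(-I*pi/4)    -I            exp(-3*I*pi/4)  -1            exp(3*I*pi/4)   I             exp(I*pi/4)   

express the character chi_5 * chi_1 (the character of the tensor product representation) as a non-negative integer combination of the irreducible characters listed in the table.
chi_5 tensor chi_1 = chi_6 (all other irreducibles have multiplicity 0).

The character of a tensor product is the pointwise product (chi_5 * chi_1)(C) = chi_5(C) * chi_1(C):
  {0}: (1)*(1), {1}: (exp(-3*I*pi/4))*(exp(I*pi/4)), {2}: (I)*(I), {3}: (exp(-I*pi/4))*(exp(3*I*pi/4)), {4}: (-1)*(-1), {5}: (exp(I*pi/4))*(exp(-3*I*pi/4)), {6}: (-I)*(-I), {7}: (exp(3*I*pi/4))*(exp(-I*pi/4))
so (chi_5 * chi_1) takes values
  {0} -> 1, {1} -> -I, {2} -> -1, {3} -> I, {4} -> 1, {5} -> -I, {6} -> -1, {7} -> I.
Now take the inner product of this character with each irreducible chi from the table, <chi_5*chi_1, chi> = (1/8) sum_C |C| (chi_5*chi_1)(C) conj(chi(C)):
  <chi_5*chi_1, chi_0> = (1/8)[1*(1)*conj(1) + 1*(-I)*conj(1) + 1*(-1)*conj(1) + 1*(I)*conj(1) + 1*(1)*conj(1) + 1*(-I)*conj(1) + 1*(-1)*conj(1) + 1*(I)*conj(1)]
      = (1/8)[(1) + (-I) + (-1) + (I) + (1) + (-I) + (-1) + (I)] = 0/8 = 0
  <chi_5*chi_1, chi_1> = (1/8)[1*(1)*conj(1) + 1*(-I)*conj(exp(I*pi/4)) + 1*(-1)*conj(I) + 1*(I)*conj(exp(3*I*pi/4)) + 1*(1)*conj(-1) + 1*(-I)*conj(exp(-3*I*pi/4)) + 1*(-1)*conj(-I) + 1*(I)*conj(exp(-I*pi/4))]
      = (1/8)[(1) + (-exp(I*pi/4)) + (I) + (exp(-I*pi/4)) + (-1) + (-exp(-3*I*pi/4)) + (-I) + (exp(3*I*pi/4))] = 0/8 = 0
  <chi_5*chi_1, chi_2> = (1/8)[1*(1)*conj(1) + 1*(-I)*conj(I) + 1*(-1)*conj(-1) + 1*(I)*conj(-I) + 1*(1)*conj(1) + 1*(-I)*conj(I) + 1*(-1)*conj(-1) + 1*(I)*conj(-I)]
      = (1/8)[(1) + (-1) + (1) + (-1) + (1) + (-1) + (1) + (-1)] = 0/8 = 0
  <chi_5*chi_1, chi_3> = (1/8)[1*(1)*conj(1) + 1*(-I)*conj(exp(3*I*pi/4)) + 1*(-1)*conj(-I) + 1*(I)*conj(exp(I*pi/4)) + 1*(1)*conj(-1) + 1*(-I)*conj(exp(-I*pi/4)) + 1*(-1)*conj(I) + 1*(I)*conj(exp(-3*I*pi/4))]
      = (1/8)[(1) + (-exp(-I*pi/4)) + (-I) + (exp(I*pi/4)) + (-1) + (-exp(3*I*pi/4)) + (I) + (exp(-3*I*pi/4))] = 0/8 = 0
  <chi_5*chi_1, chi_4> = (1/8)[1*(1)*conj(1) + 1*(-I)*conj(-1) + 1*(-1)*conj(1) + 1*(I)*conj(-1) + 1*(1)*conj(1) + 1*(-I)*conj(-1) + 1*(-1)*conj(1) + 1*(I)*conj(-1)]
      = (1/8)[(1) + (I) + (-1) + (-I) + (1) + (I) + (-1) + (-I)] = 0/8 = 0
  <chi_5*chi_1, chi_5> = (1/8)[1*(1)*conj(1) + 1*(-I)*conj(exp(-3*I*pi/4)) + 1*(-1)*conj(I) + 1*(I)*conj(exp(-I*pi/4)) + 1*(1)*conj(-1) + 1*(-I)*conj(exp(I*pi/4)) + 1*(-1)*conj(-I) + 1*(I)*conj(exp(3*I*pi/4))]
      = (1/8)[(1) + (-exp(-3*I*pi/4)) + (I) + (exp(3*I*pi/4)) + (-1) + (-exp(I*pi/4)) + (-I) + (exp(-I*pi/4))] = 0/8 = 0
  <chi_5*chi_1, chi_6> = (1/8)[1*(1)*conj(1) + 1*(-I)*conj(-I) + 1*(-1)*conj(-1) + 1*(I)*conj(I) + 1*(1)*conj(1) + 1*(-I)*conj(-I) + 1*(-1)*conj(-1) + 1*(I)*conj(I)]
      = (1/8)[(1) + (1) + (1) + (1) + (1) + (1) + (1) + (1)] = 8/8 = 1
  <chi_5*chi_1, chi_7> = (1/8)[1*(1)*conj(1) + 1*(-I)*conj(exp(-I*pi/4)) + 1*(-1)*conj(-I) + 1*(I)*conj(exp(-3*I*pi/4)) + 1*(1)*conj(-1) + 1*(-I)*conj(exp(3*I*pi/4)) + 1*(-1)*conj(I) + 1*(I)*conj(exp(I*pi/4))]
      = (1/8)[(1) + (-exp(3*I*pi/4)) + (-I) + (exp(-3*I*pi/4)) + (-1) + (-exp(-I*pi/4)) + (I) + (exp(I*pi/4))] = 0/8 = 0
(Exp terms are combined using exp(i*s)*conj(exp(i*t)) = exp(i*(s-t)), and sums of them are collapsed using the identity that for every m > 1 the m distinct m-th roots of unity sum to 0, e.g. 1 + exp(2*I*pi/3) + exp(-2*I*pi/3) = 0.)
Hence the multiplicities are chi_6: 1. Dimension check: dim(chi_5)*dim(chi_1) = 1*1 = 1 and sum (mult * dim) = 1*1 = 1.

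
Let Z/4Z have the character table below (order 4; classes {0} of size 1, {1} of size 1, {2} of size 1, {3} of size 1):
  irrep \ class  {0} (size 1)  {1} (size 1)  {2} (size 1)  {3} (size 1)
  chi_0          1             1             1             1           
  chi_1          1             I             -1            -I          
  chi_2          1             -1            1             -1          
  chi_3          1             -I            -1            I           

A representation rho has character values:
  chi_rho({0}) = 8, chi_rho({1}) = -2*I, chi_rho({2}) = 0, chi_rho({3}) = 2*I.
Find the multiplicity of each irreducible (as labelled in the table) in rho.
Multiplicities: chi_0: 2, chi_1: 1, chi_2: 2, chi_3: 3.

Why: Use <chi_rho, chi> = (1/|G|) sum_C |C| * chi_rho(C) * conj(chi(C)) with |G| = 4 for each irreducible chi in the table:
  <chi_rho, chi_0> = (1/4)[1*(8)*conj(1) + 1*(-2*I)*conj(1) + 1*(0)*conj(1) + 1*(2*I)*conj(1)]
      = (1/4)[(8) + (-2*I) + (0) + (2*I)] = 8/4 = 2
  <chi_rho, chi_1> = (1/4)[1*(8)*conj(1) + 1*(-2*I)*conj(I) + 1*(0)*conj(-1) + 1*(2*I)*conj(-I)]
      = (1/4)[(8) + (-2) + (0) + (-2)] = 4/4 = 1
  <chi_rho, chi_2> = (1/4)[1*(8)*conj(1) + 1*(-2*I)*conj(-1) + 1*(0)*conj(1) + 1*(2*I)*conj(-1)]
      = (1/4)[(8) + (2*I) + (0) + (-2*I)] = 8/4 = 2
  <chi_rho, chi_3> = (1/4)[1*(8)*conj(1) + 1*(-2*I)*conj(-I) + 1*(0)*conj(-1) + 1*(2*I)*conj(I)]
      = (1/4)[(8) + (2) + (0) + (2)] = 12/4 = 3
(Exp terms are combined using exp(i*s)*conj(exp(i*t)) = exp(i*(s-t)), and sums of them are collapsed using the identity that for every m > 1 the m distinct m-th roots of unity sum to 0, e.g. 1 + exp(2*I*pi/3) + exp(-2*I*pi/3) = 0.)
Dimension check: dim(rho) = sum (mult * dim) = 2*1 + 1*1 + 2*1 + 3*1 = 8 = chi_rho(e) = 8.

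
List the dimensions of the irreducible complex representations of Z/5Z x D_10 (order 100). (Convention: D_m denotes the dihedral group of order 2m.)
Dimensions: 1, 1, 1, 1, 1, 1, 1, 1, 1, 1, 1, 1, 1, 1, 1, 1, 1, 1, 1, 1, 2, 2, 2, 2, 2, 2, 2, 2, 2, 2, 2, 2, 2, 2, 2, 2, 2, 2, 2, 2

Why: There are 40 irreducibles (= number of conjugacy classes). Their dimensions d_i satisfy sum d_i^2 = |G| = 100: 1 + 1 + 1 + 1 + 1 + 1 + 1 + 1 + 1 + 1 + 1 + 1 + 1 + 1 + 1 + 1 + 1 + 1 + 1 + 1 + 4 + 4 + 4 + 4 + 4 + 4 + 4 + 4 + 4 + 4 + 4 + 4 + 4 + 4 + 4 + 4 + 4 + 4 + 4 + 4 = 100. (For the product with Z/5Z: each of the 5 1-dim characters of Z/5Z tensors with each irrep of D_10, giving 5 copies of each D_10-dimension.)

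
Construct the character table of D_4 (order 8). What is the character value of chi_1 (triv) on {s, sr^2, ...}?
Conjugacy classes: {e} of size 1, {r^2} of size 1, {r^1, r^3} of size 2, {s, sr^2, ...} of size 2, {sr, sr^3, ...} of size 2.
Character table:
  irrep \ class              {e} (size 1)  {r^2} (size 1)  {r^1, r^3} (size 2)  {s, sr^2, ...} (size 2)  {sr, sr^3, ...} (size 2)
  chi_1 (triv)               1             1               1                    1                        1                       
  chi_2 (sign: r->1, s->-1)  1             1               1                    -1                       -1                      
  chi_3 (r->-1, s->1)        1             1               -1                   1                        -1                      
  chi_4 (r->-1, s->-1)       1             1               -1                   -1                       1                       
  chi_5 (2d, j=1)            2             -2              0                    0                        0                       

Spot check: chi_1 (triv) on {s, sr^2, ...} = 1.

Derivation: D_4 has order 2*4 = 8 with 5 conjugacy classes, hence 5 irreducibles. Sum of squared dims 1 + 1 + 1 + 1 + 4 = 8 = |G|. Linear characters come from the abelianisation; the 2-dimensional irreps have character r^k -> 2*cos(2*pi*j*k/4), reflections -> 0.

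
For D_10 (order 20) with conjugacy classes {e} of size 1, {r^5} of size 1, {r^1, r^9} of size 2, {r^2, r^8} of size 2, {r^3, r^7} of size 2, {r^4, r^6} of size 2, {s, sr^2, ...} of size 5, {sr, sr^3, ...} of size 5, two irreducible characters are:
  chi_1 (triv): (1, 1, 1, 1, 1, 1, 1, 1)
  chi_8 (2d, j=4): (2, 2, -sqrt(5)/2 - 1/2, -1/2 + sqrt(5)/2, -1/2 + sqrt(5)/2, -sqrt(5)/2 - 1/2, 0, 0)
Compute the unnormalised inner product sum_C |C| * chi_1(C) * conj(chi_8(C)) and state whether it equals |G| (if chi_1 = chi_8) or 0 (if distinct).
Sum = 0; so <chi_1, chi_8> = 0 (distinct irreducibles are orthogonal).

Solution. Compute term by term over conjugacy classes (|C| * chi_1(C) * conj(chi_8(C))):
  1*(1)*conj(2) + 1*(1)*conj(2) + 2*(1)*conj(-sqrt(5)/2 - 1/2) + 2*(1)*conj(-1/2 + sqrt(5)/2) + 2*(1)*conj(-1/2 + sqrt(5)/2) + 2*(1)*conj(-sqrt(5)/2 - 1/2) + 5*(1)*conj(0) + 5*(1)*conj(0)
  = (2) + (2) + (-sqrt(5) - 1) + (-1 + sqrt(5)) + (-1 + sqrt(5)) + (-sqrt(5) - 1) + (0) + (0)
  = 0.
Dividing by |G| = 20 gives 0/20 = 0, matching the row-orthogonality relation <chi_1, chi_8> = [chi_1 = chi_8].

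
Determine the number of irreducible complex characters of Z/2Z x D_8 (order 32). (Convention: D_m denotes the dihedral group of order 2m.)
14

Argument: The number of irreducible complex representations of a finite group equals its number of conjugacy classes. For a direct product, #classes(G x H) = #classes(G) * #classes(H). Z/2Z has 2 classes (abelian), D_8 has 7 classes, so 2 * 7 = 14, so Z/2Z x D_8 (order 32) has exactly 14 irreducible complex representations.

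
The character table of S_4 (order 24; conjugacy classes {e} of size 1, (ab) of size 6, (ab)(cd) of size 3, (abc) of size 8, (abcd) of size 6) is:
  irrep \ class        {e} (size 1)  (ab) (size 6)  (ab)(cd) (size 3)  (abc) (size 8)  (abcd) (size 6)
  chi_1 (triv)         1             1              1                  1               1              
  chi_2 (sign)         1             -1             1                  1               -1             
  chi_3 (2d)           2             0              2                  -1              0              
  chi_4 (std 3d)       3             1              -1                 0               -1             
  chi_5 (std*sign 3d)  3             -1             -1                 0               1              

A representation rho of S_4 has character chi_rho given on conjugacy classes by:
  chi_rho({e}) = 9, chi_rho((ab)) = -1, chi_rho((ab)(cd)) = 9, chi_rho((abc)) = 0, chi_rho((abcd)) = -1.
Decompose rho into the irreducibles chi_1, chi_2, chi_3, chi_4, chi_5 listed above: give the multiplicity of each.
Multiplicities: chi_1: 1, chi_2: 2, chi_3: 3, chi_4: 0, chi_5: 0.

Argument: Use <chi_rho, chi> = (1/|G|) sum_C |C| * chi_rho(C) * conj(chi(C)) with |G| = 24 for each irreducible chi in the table:
  <chi_rho, chi_1> = (1/24)[1*(9)*conj(1) + 6*(-1)*conj(1) + 3*(9)*conj(1) + 8*(0)*conj(1) + 6*(-1)*conj(1)]
      = (1/24)[(9) + (-6) + (27) + (0) + (-6)] = 24/24 = 1
  <chi_rho, chi_2> = (1/24)[1*(9)*conj(1) + 6*(-1)*conj(-1) + 3*(9)*conj(1) + 8*(0)*conj(1) + 6*(-1)*conj(-1)]
      = (1/24)[(9) + (6) + (27) + (0) + (6)] = 48/24 = 2
  <chi_rho, chi_3> = (1/24)[1*(9)*conj(2) + 6*(-1)*conj(0) + 3*(9)*conj(2) + 8*(0)*conj(-1) + 6*(-1)*conj(0)]
      = (1/24)[(18) + (0) + (54) + (0) + (0)] = 72/24 = 3
  <chi_rho, chi_4> = (1/24)[1*(9)*conj(3) + 6*(-1)*conj(1) + 3*(9)*conj(-1) + 8*(0)*conj(0) + 6*(-1)*conj(-1)]
      = (1/24)[(27) + (-6) + (-27) + (0) + (6)] = 0/24 = 0
  <chi_rho, chi_5> = (1/24)[1*(9)*conj(3) + 6*(-1)*conj(-1) + 3*(9)*conj(-1) + 8*(0)*conj(0) + 6*(-1)*conj(1)]
      = (1/24)[(27) + (6) + (-27) + (0) + (-6)] = 0/24 = 0
Dimension check: dim(rho) = sum (mult * dim) = 1*1 + 2*1 + 3*2 + 0*3 + 0*3 = 9 = chi_rho(e) = 9.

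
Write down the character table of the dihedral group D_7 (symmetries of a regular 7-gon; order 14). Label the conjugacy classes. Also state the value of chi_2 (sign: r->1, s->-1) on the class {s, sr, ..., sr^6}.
Conjugacy classes: {e} of size 1, {r^1, r^6} of size 2, {r^2, r^5} of size 2, {r^3, r^4} of size 2, {s, sr, ..., sr^6} of size 7.
Character table:
  irrep \ class              {e} (size 1)  {r^1, r^6} (size 2)  {r^2, r^5} (size 2)  {r^3, r^4} (size 2)  {s, sr, ..., sr^6} (size 7)
  chi_1 (triv)               1             1                    1                    1                    1                          
  chi_2 (sign: r->1, s->-1)  1             1                    1                    1                    -1                         
  chi_3 (2d, j=1)            2             2*cos(2*pi/7)        -2*cos(3*pi/7)       -2*cos(pi/7)         0                          
  chi_4 (2d, j=2)            2             -2*cos(3*pi/7)       -2*cos(pi/7)         2*cos(2*pi/7)        0                          
  chi_5 (2d, j=3)            2             -2*cos(pi/7)         2*cos(2*pi/7)        -2*cos(3*pi/7)       0                          

Spot check: chi_2 (sign: r->1, s->-1) on {s, sr, ..., sr^6} = -1.

Justification: D_7 has order 2*7 = 14 with 5 conjugacy classes, hence 5 irreducibles. Sum of squared dims 1 + 1 + 4 + 4 + 4 = 14 = |G|. Linear characters come from the abelianisation; the 2-dimensional irreps have character r^k -> 2*cos(2*pi*j*k/7), reflections -> 0.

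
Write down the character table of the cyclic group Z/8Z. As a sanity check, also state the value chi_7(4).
Character table of Z/8Z (irreps indexed chi_0,...,chi_7 with chi_k(m) = zeta_8^(k*m), zeta_8 = exp(2*pi*i/8)):
  irrep \ class  {0} (size 1)  {1} (size 1)    {2} (size 1)  {3} (size 1)    {4} (size 1)  {5} (size 1)    {6} (size 1)  {7} (size 1)  
  chi_0          1             1               1             1               1             1               1             1             
  chi_1          1             exp(I*pi/4)     I             exp(3*I*pi/4)   -1            exp(-3*I*pi/4)  -I            exp(-I*pi/4)  
  chi_2          1             I               -1            -I              1             I               -1            -I            
  chi_3          1             exp(3*I*pi/4)   -I            exp(I*pi/4)     -1            exp(-I*pi/4)    I             exp(-3*I*pi/4)
  chi_4          1             -1              1             -1              1             -1              1             -1            
  chi_5          1             exp(-3*I*pi/4)  I             exp(-I*pi/4)    -1            exp(I*pi/4)     -I            exp(3*I*pi/4) 
  chi_6          1             -I              -1            I               1             -I              -1            I             
  chi_7          1             exp(-I*pi/4)    -I            exp(-3*I*pi/4)  -1            exp(3*I*pi/4)   I             exp(I*pi/4)   

Spot check: chi_7(4) = zeta_8^(7*4) = zeta_8^28 = -1.

Justification: Z/8Z is abelian, so all 8 irreducible complex representations are 1-dimensional. They are given by chi_k(m) = zeta_8^(k*m) for k = 0,...,7. Row orthogonality: sum_m chi_k(m) conj(chi_l(m)) = 8 * [k = l].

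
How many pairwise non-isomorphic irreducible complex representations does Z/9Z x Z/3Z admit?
27

Argument: The number of irreducible complex representations of a finite group equals its number of conjugacy classes. Z/9Z x Z/3Z is abelian of order 27, so every element is its own conjugacy class: 27 classes, so Z/9Z x Z/3Z (order 27) has exactly 27 irreducible complex representations.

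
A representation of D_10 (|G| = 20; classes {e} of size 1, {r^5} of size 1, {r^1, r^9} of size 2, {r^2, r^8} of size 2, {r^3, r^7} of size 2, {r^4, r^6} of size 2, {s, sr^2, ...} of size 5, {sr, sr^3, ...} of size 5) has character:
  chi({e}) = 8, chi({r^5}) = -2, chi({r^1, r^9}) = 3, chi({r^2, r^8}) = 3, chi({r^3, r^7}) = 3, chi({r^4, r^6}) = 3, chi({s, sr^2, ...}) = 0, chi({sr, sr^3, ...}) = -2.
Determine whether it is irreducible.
Not irreducible (reducible): <chi, chi> = 8 > 1.

Solution. <chi, chi> = (1/|G|) sum_C |C| * |chi(C)|^2 = (1/20)[1*|8|^2 + 1*|-2|^2 + 2*|3|^2 + 2*|3|^2 + 2*|3|^2 + 2*|3|^2 + 5*|0|^2 + 5*|-2|^2]
  = (1/20)[(64) + (4) + (18) + (18) + (18) + (18) + (0) + (20)] = 160/20 = 8.
A character is irreducible iff <chi, chi> = 1, so this representation is reducible.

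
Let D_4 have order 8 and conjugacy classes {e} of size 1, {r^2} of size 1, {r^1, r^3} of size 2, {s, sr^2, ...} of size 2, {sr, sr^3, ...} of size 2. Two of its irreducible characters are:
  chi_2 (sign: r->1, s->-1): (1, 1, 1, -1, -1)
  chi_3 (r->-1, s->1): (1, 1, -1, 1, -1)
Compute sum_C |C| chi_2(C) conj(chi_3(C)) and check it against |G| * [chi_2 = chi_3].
Sum = 0; so <chi_2, chi_3> = 0 (distinct irreducibles are orthogonal).

Solution. Compute term by term over conjugacy classes (|C| * chi_2(C) * conj(chi_3(C))):
  1*(1)*conj(1) + 1*(1)*conj(1) + 2*(1)*conj(-1) + 2*(-1)*conj(1) + 2*(-1)*conj(-1)
  = (1) + (1) + (-2) + (-2) + (2)
  = 0.
Dividing by |G| = 8 gives 0/8 = 0, matching the row-orthogonality relation <chi_2, chi_3> = [chi_2 = chi_3].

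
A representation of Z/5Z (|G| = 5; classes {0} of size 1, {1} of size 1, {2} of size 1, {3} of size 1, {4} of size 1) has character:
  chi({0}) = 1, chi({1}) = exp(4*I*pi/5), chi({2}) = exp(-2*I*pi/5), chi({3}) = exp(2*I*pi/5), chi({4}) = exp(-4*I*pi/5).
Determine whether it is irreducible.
Irreducible: <chi, chi> = 1.

Working: <chi, chi> = (1/|G|) sum_C |C| * |chi(C)|^2 = (1/5)[1*|1|^2 + 1*|exp(4*I*pi/5)|^2 + 1*|exp(-2*I*pi/5)|^2 + 1*|exp(2*I*pi/5)|^2 + 1*|exp(-4*I*pi/5)|^2]
  = (1/5)[(1) + (1) + (1) + (1) + (1)] = 5/5 = 1.
(Exp terms are combined using exp(i*s)*conj(exp(i*t)) = exp(i*(s-t)), and sums of them are collapsed using the identity that for every m > 1 the m distinct m-th roots of unity sum to 0, e.g. 1 + exp(2*I*pi/3) + exp(-2*I*pi/3) = 0.)
A character is irreducible iff <chi, chi> = 1, so this representation is irreducible.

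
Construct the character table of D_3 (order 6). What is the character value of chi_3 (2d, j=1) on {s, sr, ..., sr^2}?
Conjugacy classes: {e} of size 1, {r^1, r^2} of size 2, {s, sr, ..., sr^2} of size 3.
Character table:
  irrep \ class              {e} (size 1)  {r^1, r^2} (size 2)  {s, sr, ..., sr^2} (size 3)
  chi_1 (triv)               1             1                    1                          
  chi_2 (sign: r->1, s->-1)  1             1                    -1                         
  chi_3 (2d, j=1)            2             -1                   0                          

Spot check: chi_3 (2d, j=1) on {s, sr, ..., sr^2} = 0.

Argument: D_3 has order 2*3 = 6 with 3 conjugacy classes, hence 3 irreducibles. Sum of squared dims 1 + 1 + 4 = 6 = |G|. Linear characters come from the abelianisation; the 2-dimensional irreps have character r^k -> 2*cos(2*pi*j*k/3), reflections -> 0.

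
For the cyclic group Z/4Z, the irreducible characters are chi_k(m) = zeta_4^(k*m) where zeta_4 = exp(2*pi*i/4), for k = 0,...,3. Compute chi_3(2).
chi_3(2) = zeta_4^6 = -1

Solution. chi_3(2) = zeta_4^(3*2) = zeta_4^6. Since zeta_4^4 = 1, this equals zeta_4^2 = exp(2*pi*i*2/4) = -1.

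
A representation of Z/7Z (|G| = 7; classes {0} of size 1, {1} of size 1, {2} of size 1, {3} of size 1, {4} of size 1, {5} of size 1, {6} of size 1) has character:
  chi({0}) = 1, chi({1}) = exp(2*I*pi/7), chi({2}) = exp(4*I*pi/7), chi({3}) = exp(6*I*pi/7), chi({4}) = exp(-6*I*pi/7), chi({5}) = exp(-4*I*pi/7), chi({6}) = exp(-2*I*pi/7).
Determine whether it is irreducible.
Irreducible: <chi, chi> = 1.

Details: <chi, chi> = (1/|G|) sum_C |C| * |chi(C)|^2 = (1/7)[1*|1|^2 + 1*|exp(2*I*pi/7)|^2 + 1*|exp(4*I*pi/7)|^2 + 1*|exp(6*I*pi/7)|^2 + 1*|exp(-6*I*pi/7)|^2 + 1*|exp(-4*I*pi/7)|^2 + 1*|exp(-2*I*pi/7)|^2]
  = (1/7)[(1) + (1) + (1) + (1) + (1) + (1) + (1)] = 7/7 = 1.
(Exp terms are combined using exp(i*s)*conj(exp(i*t)) = exp(i*(s-t)), and sums of them are collapsed using the identity that for every m > 1 the m distinct m-th roots of unity sum to 0, e.g. 1 + exp(2*I*pi/3) + exp(-2*I*pi/3) = 0.)
A character is irreducible iff <chi, chi> = 1, so this representation is irreducible.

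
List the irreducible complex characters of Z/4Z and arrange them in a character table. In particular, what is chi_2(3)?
Character table of Z/4Z (irreps indexed chi_0,...,chi_3 with chi_k(m) = zeta_4^(k*m), zeta_4 = exp(2*pi*i/4)):
  irrep \ class  {0} (size 1)  {1} (size 1)  {2} (size 1)  {3} (size 1)
  chi_0          1             1             1             1           
  chi_1          1             I             -1            -I          
  chi_2          1             -1            1             -1          
  chi_3          1             -I            -1            I           

Spot check: chi_2(3) = zeta_4^(2*3) = zeta_4^6 = -1.

Details: Z/4Z is abelian, so all 4 irreducible complex representations are 1-dimensional. They are given by chi_k(m) = zeta_4^(k*m) for k = 0,...,3. Row orthogonality: sum_m chi_k(m) conj(chi_l(m)) = 4 * [k = l].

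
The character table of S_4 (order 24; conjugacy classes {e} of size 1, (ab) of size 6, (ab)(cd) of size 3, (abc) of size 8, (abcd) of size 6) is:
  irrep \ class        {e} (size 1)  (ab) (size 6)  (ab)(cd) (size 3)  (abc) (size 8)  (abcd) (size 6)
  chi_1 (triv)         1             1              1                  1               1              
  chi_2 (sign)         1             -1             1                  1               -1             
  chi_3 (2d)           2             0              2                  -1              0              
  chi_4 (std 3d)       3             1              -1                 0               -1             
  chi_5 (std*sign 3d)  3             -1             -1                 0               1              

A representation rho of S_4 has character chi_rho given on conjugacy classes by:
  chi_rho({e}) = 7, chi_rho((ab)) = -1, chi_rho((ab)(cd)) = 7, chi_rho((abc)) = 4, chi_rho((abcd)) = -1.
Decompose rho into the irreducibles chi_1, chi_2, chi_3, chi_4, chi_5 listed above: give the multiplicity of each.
Multiplicities: chi_1: 2, chi_2: 3, chi_3: 1, chi_4: 0, chi_5: 0.

Reasoning: Use <chi_rho, chi> = (1/|G|) sum_C |C| * chi_rho(C) * conj(chi(C)) with |G| = 24 for each irreducible chi in the table:
  <chi_rho, chi_1> = (1/24)[1*(7)*conj(1) + 6*(-1)*conj(1) + 3*(7)*conj(1) + 8*(4)*conj(1) + 6*(-1)*conj(1)]
      = (1/24)[(7) + (-6) + (21) + (32) + (-6)] = 48/24 = 2
  <chi_rho, chi_2> = (1/24)[1*(7)*conj(1) + 6*(-1)*conj(-1) + 3*(7)*conj(1) + 8*(4)*conj(1) + 6*(-1)*conj(-1)]
      = (1/24)[(7) + (6) + (21) + (32) + (6)] = 72/24 = 3
  <chi_rho, chi_3> = (1/24)[1*(7)*conj(2) + 6*(-1)*conj(0) + 3*(7)*conj(2) + 8*(4)*conj(-1) + 6*(-1)*conj(0)]
      = (1/24)[(14) + (0) + (42) + (-32) + (0)] = 24/24 = 1
  <chi_rho, chi_4> = (1/24)[1*(7)*conj(3) + 6*(-1)*conj(1) + 3*(7)*conj(-1) + 8*(4)*conj(0) + 6*(-1)*conj(-1)]
      = (1/24)[(21) + (-6) + (-21) + (0) + (6)] = 0/24 = 0
  <chi_rho, chi_5> = (1/24)[1*(7)*conj(3) + 6*(-1)*conj(-1) + 3*(7)*conj(-1) + 8*(4)*conj(0) + 6*(-1)*conj(1)]
      = (1/24)[(21) + (6) + (-21) + (0) + (-6)] = 0/24 = 0
Dimension check: dim(rho) = sum (mult * dim) = 2*1 + 3*1 + 1*2 + 0*3 + 0*3 = 7 = chi_rho(e) = 7.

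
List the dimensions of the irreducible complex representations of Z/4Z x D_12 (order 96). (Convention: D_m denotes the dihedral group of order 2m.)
Dimensions: 1, 1, 1, 1, 1, 1, 1, 1, 1, 1, 1, 1, 1, 1, 1, 1, 2, 2, 2, 2, 2, 2, 2, 2, 2, 2, 2, 2, 2, 2, 2, 2, 2, 2, 2, 2

Explanation: There are 36 irreducibles (= number of conjugacy classes). Their dimensions d_i satisfy sum d_i^2 = |G| = 96: 1 + 1 + 1 + 1 + 1 + 1 + 1 + 1 + 1 + 1 + 1 + 1 + 1 + 1 + 1 + 1 + 4 + 4 + 4 + 4 + 4 + 4 + 4 + 4 + 4 + 4 + 4 + 4 + 4 + 4 + 4 + 4 + 4 + 4 + 4 + 4 = 96. (For the product with Z/4Z: each of the 4 1-dim characters of Z/4Z tensors with each irrep of D_12, giving 4 copies of each D_12-dimension.)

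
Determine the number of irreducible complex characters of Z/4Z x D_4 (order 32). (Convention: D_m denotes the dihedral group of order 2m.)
20

Working: The number of irreducible complex representations of a finite group equals its number of conjugacy classes. For a direct product, #classes(G x H) = #classes(G) * #classes(H). Z/4Z has 4 classes (abelian), D_4 has 5 classes, so 4 * 5 = 20, so Z/4Z x D_4 (order 32) has exactly 20 irreducible complex representations.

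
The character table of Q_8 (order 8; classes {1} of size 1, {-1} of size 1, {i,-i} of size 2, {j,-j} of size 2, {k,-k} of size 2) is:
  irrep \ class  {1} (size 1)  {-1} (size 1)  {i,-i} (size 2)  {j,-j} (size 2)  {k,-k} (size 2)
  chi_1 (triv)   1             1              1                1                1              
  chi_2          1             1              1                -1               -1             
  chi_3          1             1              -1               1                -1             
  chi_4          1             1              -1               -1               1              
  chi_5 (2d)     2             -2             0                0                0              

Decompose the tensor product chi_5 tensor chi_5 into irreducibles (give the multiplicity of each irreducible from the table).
chi_5 tensor chi_5 = chi_1 + chi_2 + chi_3 + chi_4 (all other irreducibles have multiplicity 0).

Reasoning: The character of a tensor product is the pointwise product (chi_5 * chi_5)(C) = chi_5(C) * chi_5(C):
  {1}: (2)*(2), {-1}: (-2)*(-2), {i,-i}: (0)*(0), {j,-j}: (0)*(0), {k,-k}: (0)*(0)
so (chi_5 * chi_5) takes values
  {1} -> 4, {-1} -> 4, {i,-i} -> 0, {j,-j} -> 0, {k,-k} -> 0.
Now take the inner product of this character with each irreducible chi from the table, <chi_5*chi_5, chi> = (1/8) sum_C |C| (chi_5*chi_5)(C) conj(chi(C)):
  <chi_5*chi_5, chi_1> = (1/8)[1*(4)*conj(1) + 1*(4)*conj(1) + 2*(0)*conj(1) + 2*(0)*conj(1) + 2*(0)*conj(1)]
      = (1/8)[(4) + (4) + (0) + (0) + (0)] = 8/8 = 1
  <chi_5*chi_5, chi_2> = (1/8)[1*(4)*conj(1) + 1*(4)*conj(1) + 2*(0)*conj(1) + 2*(0)*conj(-1) + 2*(0)*conj(-1)]
      = (1/8)[(4) + (4) + (0) + (0) + (0)] = 8/8 = 1
  <chi_5*chi_5, chi_3> = (1/8)[1*(4)*conj(1) + 1*(4)*conj(1) + 2*(0)*conj(-1) + 2*(0)*conj(1) + 2*(0)*conj(-1)]
      = (1/8)[(4) + (4) + (0) + (0) + (0)] = 8/8 = 1
  <chi_5*chi_5, chi_4> = (1/8)[1*(4)*conj(1) + 1*(4)*conj(1) + 2*(0)*conj(-1) + 2*(0)*conj(-1) + 2*(0)*conj(1)]
      = (1/8)[(4) + (4) + (0) + (0) + (0)] = 8/8 = 1
  <chi_5*chi_5, chi_5> = (1/8)[1*(4)*conj(2) + 1*(4)*conj(-2) + 2*(0)*conj(0) + 2*(0)*conj(0) + 2*(0)*conj(0)]
      = (1/8)[(8) + (-8) + (0) + (0) + (0)] = 0/8 = 0
Hence the multiplicities are chi_1: 1, chi_2: 1, chi_3: 1, chi_4: 1. Dimension check: dim(chi_5)*dim(chi_5) = 2*2 = 4 and sum (mult * dim) = 1*1 + 1*1 + 1*1 + 1*1 = 4.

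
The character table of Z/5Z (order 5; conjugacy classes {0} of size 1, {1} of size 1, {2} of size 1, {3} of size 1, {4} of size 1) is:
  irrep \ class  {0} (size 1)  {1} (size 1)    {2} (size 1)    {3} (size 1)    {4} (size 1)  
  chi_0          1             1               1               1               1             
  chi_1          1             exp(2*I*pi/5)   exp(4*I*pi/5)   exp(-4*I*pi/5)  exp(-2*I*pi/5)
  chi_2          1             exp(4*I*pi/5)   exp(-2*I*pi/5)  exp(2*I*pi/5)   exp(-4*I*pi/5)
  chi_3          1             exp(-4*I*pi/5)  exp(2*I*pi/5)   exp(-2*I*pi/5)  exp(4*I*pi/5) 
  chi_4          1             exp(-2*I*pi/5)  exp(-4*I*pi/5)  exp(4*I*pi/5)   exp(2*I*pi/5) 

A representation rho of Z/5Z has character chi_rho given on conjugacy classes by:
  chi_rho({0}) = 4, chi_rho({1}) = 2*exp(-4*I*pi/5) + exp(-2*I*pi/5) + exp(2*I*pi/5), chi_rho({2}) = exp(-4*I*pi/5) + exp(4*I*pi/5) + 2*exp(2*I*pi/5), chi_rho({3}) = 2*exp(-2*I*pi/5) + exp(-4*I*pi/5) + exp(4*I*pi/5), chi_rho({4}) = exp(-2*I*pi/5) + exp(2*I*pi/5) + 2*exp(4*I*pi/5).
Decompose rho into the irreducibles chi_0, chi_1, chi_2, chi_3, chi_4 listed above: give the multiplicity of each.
Multiplicities: chi_0: 0, chi_1: 1, chi_2: 0, chi_3: 2, chi_4: 1.

Derivation: Use <chi_rho, chi> = (1/|G|) sum_C |C| * chi_rho(C) * conj(chi(C)) with |G| = 5 for each irreducible chi in the table:
  <chi_rho, chi_0> = (1/5)[1*(4)*conj(1) + 1*(2*exp(-4*I*pi/5) + exp(-2*I*pi/5) + exp(2*I*pi/5))*conj(1) + 1*(exp(-4*I*pi/5) + exp(4*I*pi/5) + 2*exp(2*I*pi/5))*conj(1) + 1*(2*exp(-2*I*pi/5) + exp(-4*I*pi/5) + exp(4*I*pi/5))*conj(1) + 1*(exp(-2*I*pi/5) + exp(2*I*pi/5) + 2*exp(4*I*pi/5))*conj(1)]
      = (1/5)[(4) + (2*exp(-4*I*pi/5) + exp(-2*I*pi/5) + exp(2*I*pi/5)) + (exp(-4*I*pi/5) + exp(4*I*pi/5) + 2*exp(2*I*pi/5)) + (2*exp(-2*I*pi/5) + exp(-4*I*pi/5) + exp(4*I*pi/5)) + (exp(-2*I*pi/5) + exp(2*I*pi/5) + 2*exp(4*I*pi/5))] = 0/5 = 0
  <chi_rho, chi_1> = (1/5)[1*(4)*conj(1) + 1*(2*exp(-4*I*pi/5) + exp(-2*I*pi/5) + exp(2*I*pi/5))*conj(exp(2*I*pi/5)) + 1*(exp(-4*I*pi/5) + exp(4*I*pi/5) + 2*exp(2*I*pi/5))*conj(exp(4*I*pi/5)) + 1*(2*exp(-2*I*pi/5) + exp(-4*I*pi/5) + exp(4*I*pi/5))*conj(exp(-4*I*pi/5)) + 1*(exp(-2*I*pi/5) + exp(2*I*pi/5) + 2*exp(4*I*pi/5))*conj(exp(-2*I*pi/5))]
      = (1/5)[(4) + (1 + exp(-4*I*pi/5) + 2*exp(4*I*pi/5)) + (1 + 2*exp(-2*I*pi/5) + exp(2*I*pi/5)) + (1 + exp(-2*I*pi/5) + 2*exp(2*I*pi/5)) + (1 + 2*exp(-4*I*pi/5) + exp(4*I*pi/5))] = 5/5 = 1
  <chi_rho, chi_2> = (1/5)[1*(4)*conj(1) + 1*(2*exp(-4*I*pi/5) + exp(-2*I*pi/5) + exp(2*I*pi/5))*conj(exp(4*I*pi/5)) + 1*(exp(-4*I*pi/5) + exp(4*I*pi/5) + 2*exp(2*I*pi/5))*conj(exp(-2*I*pi/5)) + 1*(2*exp(-2*I*pi/5) + exp(-4*I*pi/5) + exp(4*I*pi/5))*conj(exp(2*I*pi/5)) + 1*(exp(-2*I*pi/5) + exp(2*I*pi/5) + 2*exp(4*I*pi/5))*conj(exp(-4*I*pi/5))]
      = (1/5)[(4) + (exp(-2*I*pi/5) + exp(4*I*pi/5) + 2*exp(2*I*pi/5)) + (exp(-2*I*pi/5) + exp(-4*I*pi/5) + 2*exp(4*I*pi/5)) + (2*exp(-4*I*pi/5) + exp(4*I*pi/5) + exp(2*I*pi/5)) + (2*exp(-2*I*pi/5) + exp(-4*I*pi/5) + exp(2*I*pi/5))] = 0/5 = 0
  <chi_rho, chi_3> = (1/5)[1*(4)*conj(1) + 1*(2*exp(-4*I*pi/5) + exp(-2*I*pi/5) + exp(2*I*pi/5))*conj(exp(-4*I*pi/5)) + 1*(exp(-4*I*pi/5) + exp(4*I*pi/5) + 2*exp(2*I*pi/5))*conj(exp(2*I*pi/5)) + 1*(2*exp(-2*I*pi/5) + exp(-4*I*pi/5) + exp(4*I*pi/5))*conj(exp(-2*I*pi/5)) + 1*(exp(-2*I*pi/5) + exp(2*I*pi/5) + 2*exp(4*I*pi/5))*conj(exp(4*I*pi/5))]
      = (1/5)[(4) + (2 + exp(-4*I*pi/5) + exp(2*I*pi/5)) + (2 + exp(4*I*pi/5) + exp(2*I*pi/5)) + (2 + exp(-2*I*pi/5) + exp(-4*I*pi/5)) + (2 + exp(-2*I*pi/5) + exp(4*I*pi/5))] = 10/5 = 2
  <chi_rho, chi_4> = (1/5)[1*(4)*conj(1) + 1*(2*exp(-4*I*pi/5) + exp(-2*I*pi/5) + exp(2*I*pi/5))*conj(exp(-2*I*pi/5)) + 1*(exp(-4*I*pi/5) + exp(4*I*pi/5) + 2*exp(2*I*pi/5))*conj(exp(-4*I*pi/5)) + 1*(2*exp(-2*I*pi/5) + exp(-4*I*pi/5) + exp(4*I*pi/5))*conj(exp(4*I*pi/5)) + 1*(exp(-2*I*pi/5) + exp(2*I*pi/5) + 2*exp(4*I*pi/5))*conj(exp(2*I*pi/5))]
      = (1/5)[(4) + (1 + 2*exp(-2*I*pi/5) + exp(4*I*pi/5)) + (1 + 2*exp(-4*I*pi/5) + exp(-2*I*pi/5)) + (1 + exp(2*I*pi/5) + 2*exp(4*I*pi/5)) + (1 + exp(-4*I*pi/5) + 2*exp(2*I*pi/5))] = 5/5 = 1
(Exp terms are combined using exp(i*s)*conj(exp(i*t)) = exp(i*(s-t)), and sums of them are collapsed using the identity that for every m > 1 the m distinct m-th roots of unity sum to 0, e.g. 1 + exp(2*I*pi/3) + exp(-2*I*pi/3) = 0.)
Dimension check: dim(rho) = sum (mult * dim) = 0*1 + 1*1 + 0*1 + 2*1 + 1*1 = 4 = chi_rho(e) = 4.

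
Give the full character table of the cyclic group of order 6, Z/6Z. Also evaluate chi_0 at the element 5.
Character table of Z/6Z (irreps indexed chi_0,...,chi_5 with chi_k(m) = zeta_6^(k*m), zeta_6 = exp(2*pi*i/6)):
  irrep \ class  {0} (size 1)  {1} (size 1)    {2} (size 1)    {3} (size 1)  {4} (size 1)    {5} (size 1)  
  chi_0          1             1               1               1             1               1             
  chi_1          1             exp(I*pi/3)     exp(2*I*pi/3)   -1            exp(-2*I*pi/3)  exp(-I*pi/3)  
  chi_2          1             exp(2*I*pi/3)   exp(-2*I*pi/3)  1             exp(2*I*pi/3)   exp(-2*I*pi/3)
  chi_3          1             -1              1               -1            1               -1            
  chi_4          1             exp(-2*I*pi/3)  exp(2*I*pi/3)   1             exp(-2*I*pi/3)  exp(2*I*pi/3) 
  chi_5          1             exp(-I*pi/3)    exp(-2*I*pi/3)  -1            exp(2*I*pi/3)   exp(I*pi/3)   

Spot check: chi_0(5) = zeta_6^(0*5) = zeta_6^0 = 1.

Reasoning: Z/6Z is abelian, so all 6 irreducible complex representations are 1-dimensional. They are given by chi_k(m) = zeta_6^(k*m) for k = 0,...,5. Row orthogonality: sum_m chi_k(m) conj(chi_l(m)) = 6 * [k = l].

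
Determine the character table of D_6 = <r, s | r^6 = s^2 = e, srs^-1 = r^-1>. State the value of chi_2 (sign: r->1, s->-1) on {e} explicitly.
Conjugacy classes: {e} of size 1, {r^3} of size 1, {r^1, r^5} of size 2, {r^2, r^4} of size 2, {s, sr^2, ...} of size 3, {sr, sr^3, ...} of size 3.
Character table:
  irrep \ class              {e} (size 1)  {r^3} (size 1)  {r^1, r^5} (size 2)  {r^2, r^4} (size 2)  {s, sr^2, ...} (size 3)  {sr, sr^3, ...} (size 3)
  chi_1 (triv)               1             1               1                    1                    1                        1                       
  chi_2 (sign: r->1, s->-1)  1             1               1                    1                    -1                       -1                      
  chi_3 (r->-1, s->1)        1             -1              -1                   1                    1                        -1                      
  chi_4 (r->-1, s->-1)       1             -1              -1                   1                    -1                       1                       
  chi_5 (2d, j=1)            2             -2              1                    -1                   0                        0                       
  chi_6 (2d, j=2)            2             2               -1                   -1                   0                        0                       

Spot check: chi_2 (sign: r->1, s->-1) on {e} = 1.

Working: D_6 has order 2*6 = 12 with 6 conjugacy classes, hence 6 irreducibles. Sum of squared dims 1 + 1 + 1 + 1 + 4 + 4 = 12 = |G|. Linear characters come from the abelianisation; the 2-dimensional irreps have character r^k -> 2*cos(2*pi*j*k/6), reflections -> 0.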